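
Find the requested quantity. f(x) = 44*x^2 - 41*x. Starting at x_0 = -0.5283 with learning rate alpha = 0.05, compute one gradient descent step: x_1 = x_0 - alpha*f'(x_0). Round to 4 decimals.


We compute the gradient at x_0 and apply the update.
f'(x) = 88*x - 41
f'(-0.5283) = 88*-0.5283 - 41 = -87.4904
x_1 = -0.5283 - 0.05*-87.4904 = 3.8462


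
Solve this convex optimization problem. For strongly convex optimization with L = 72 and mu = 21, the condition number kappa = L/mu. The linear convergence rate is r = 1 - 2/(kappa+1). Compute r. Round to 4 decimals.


Step 1: Compute the condition number.
kappa = L/mu = 72/21 = 3.4286
Step 2: Compute the convergence rate.
r = 1 - 2/(kappa + 1) = 1 - 2*mu/(L + mu) = (L - mu)/(L + mu) = 51/93 = 0.5484


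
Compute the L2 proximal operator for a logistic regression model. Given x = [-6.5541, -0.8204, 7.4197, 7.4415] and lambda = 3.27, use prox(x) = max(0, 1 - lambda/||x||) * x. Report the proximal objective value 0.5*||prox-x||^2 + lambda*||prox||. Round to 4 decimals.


Step 1: Compute ||x||.
||x|| = 12.412
Step 2: Compute scaling factor.
scale = max(0, 1 - 3.27/12.412) = 0.7365
Step 3: prox(x) = [-4.8274, -0.6043, 5.4649, 5.481]
||prox(x)|| = 9.142
Step 4: Proximal objective.
0.5*||prox-x||^2 = 5.3465
lambda*||prox|| = 29.8943
Total = 35.2407


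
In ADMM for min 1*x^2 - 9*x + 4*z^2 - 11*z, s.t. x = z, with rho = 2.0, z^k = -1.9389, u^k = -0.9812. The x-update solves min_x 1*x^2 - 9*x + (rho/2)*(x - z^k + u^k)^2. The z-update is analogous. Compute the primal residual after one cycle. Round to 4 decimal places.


ADMM iteration with rho = 2.0, z^k = -1.9389, u^k = -0.9812
Step 1: x-update.
Minimize 1*x^2 - 9*x + (2.0/2)*(x + 1.9389 - 0.9812)^2
FOC: (2*1 + 2.0)*x = 9 + 2.0*(-1.9389 + 0.9812)
x^{k+1} = 1.7712
Step 2: z-update.
Minimize 4*z^2 - 11*z + (2.0/2)*(1.7712 - z - 0.9812)^2
FOC: (2*4 + 2.0)*z = 11 + 2.0*(1.7712 - 0.9812)
z^{k+1} = 1.258
Step 3: u-update.
u^{k+1} = -0.9812 + 1.7712 - 1.258 = -0.468
Step 4: Primal residual = |1.7712 - 1.258| = 0.5132


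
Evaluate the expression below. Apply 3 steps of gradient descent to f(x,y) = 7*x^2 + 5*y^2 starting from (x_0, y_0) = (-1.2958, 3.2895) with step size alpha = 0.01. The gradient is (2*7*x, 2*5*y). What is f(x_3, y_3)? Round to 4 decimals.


Gradient descent on f(x,y) = 7*x^2 + 5*y^2.
Starting point: (-1.2958, 3.2895), alpha = 0.01
Step 1: grad_x = 2*7*-1.2958 = -18.1412, grad_y = 2*5*3.2895 = 32.895
  x_1 = -1.2958 - 0.01*-18.1412 = -1.1144
  y_1 = 3.2895 - 0.01*32.895 = 2.9606
Step 2: grad_x = 2*7*-1.1144 = -15.6014, grad_y = 2*5*2.9606 = 29.6055
  x_2 = -1.1144 - 0.01*-15.6014 = -0.9584
  y_2 = 2.9606 - 0.01*29.6055 = 2.6645
Step 3: grad_x = 2*7*-0.9584 = -13.4172, grad_y = 2*5*2.6645 = 26.645
  x_3 = -0.9584 - 0.01*-13.4172 = -0.8242
  y_3 = 2.6645 - 0.01*26.645 = 2.398
f(-0.8242, 2.398) = 7*(-0.8242)^2 + 5*2.398^2 = 33.5083


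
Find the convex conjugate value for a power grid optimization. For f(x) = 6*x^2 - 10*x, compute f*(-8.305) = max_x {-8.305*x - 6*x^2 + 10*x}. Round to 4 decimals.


f*(y) = sup_x {y*x - a*x^2 - b*x} = sup_x {(y-b)*x - a*x^2}
FOC: (y - b) - 2a*x = 0 => x* = (y - b)/(2a)
x* = (-8.305 + 10)/(2*6) = 0.1413
f*(-8.305) = (y-b)^2/(4a) = (-8.305 + 10)^2/(4*6)
= 2.873/24 = 0.1197


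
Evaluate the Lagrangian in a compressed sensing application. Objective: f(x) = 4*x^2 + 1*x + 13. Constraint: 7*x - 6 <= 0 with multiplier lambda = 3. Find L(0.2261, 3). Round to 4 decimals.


Step 1: Evaluate f(x).
f(0.2261) = 4*0.2261^2 + 1*0.2261 + 13 = 13.4306
Step 2: Evaluate g(x).
g(0.2261) = 7*0.2261 - 6 = -4.4173
Step 3: Compute Lagrangian.
L = 13.4306 + 3*-4.4173 = 0.1787


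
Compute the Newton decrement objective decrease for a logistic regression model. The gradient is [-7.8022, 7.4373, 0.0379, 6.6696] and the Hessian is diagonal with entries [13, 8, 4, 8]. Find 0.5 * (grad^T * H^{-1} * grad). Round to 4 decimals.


Step 1: H is diagonal, so H^(-1) * g = [-0.6002, 0.9297, 0.0095, 0.8337].
Step 2: g^T H^(-1) g = sum_i g_i^2 / H_ii
  = (-7.8022)^2/13 + (7.4373)^2/8 + (0.0379)^2/4 + (6.6696)^2/8
  = 4.6826 + 6.9142 + 0.0004 + 5.5604 = 17.1576
Step 3: Objective decrease = 0.5 * g^T H^(-1) g = 8.5788


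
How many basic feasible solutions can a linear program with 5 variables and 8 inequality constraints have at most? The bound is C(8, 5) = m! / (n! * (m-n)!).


Each vertex corresponds to some choice of n active constraints out of m, so the number of vertices is at most C(m, n) = m! / (n!(m-n)!).
m = 8, n = 5
Numerator: 8 * 7 * 6 * 5 * 4
Denominator: 5! = 120
C(8, 5) = 56


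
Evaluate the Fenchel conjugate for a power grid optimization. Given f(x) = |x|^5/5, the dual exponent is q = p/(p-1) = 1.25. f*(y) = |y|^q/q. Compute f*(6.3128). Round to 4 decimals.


The conjugate exponent q satisfies 1/p + 1/q = 1.
p = 5, so q = 5/(5 - 1) = 1.25
|y|^q = 6.3128^1.25 = 10.0064
f*(6.3128) = 10.0064 / 1.25 = 8.0051


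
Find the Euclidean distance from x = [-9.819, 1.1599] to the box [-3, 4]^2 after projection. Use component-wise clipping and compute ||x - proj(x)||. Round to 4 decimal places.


Project each component onto [-3, 4].
clip(-9.819) = -3.0, clip(1.1599) = 1.1599
Projection = [-3.0, 1.1599]
Squared diffs: [46.4988, 0.0]
Distance = sqrt(46.4988) = 6.819


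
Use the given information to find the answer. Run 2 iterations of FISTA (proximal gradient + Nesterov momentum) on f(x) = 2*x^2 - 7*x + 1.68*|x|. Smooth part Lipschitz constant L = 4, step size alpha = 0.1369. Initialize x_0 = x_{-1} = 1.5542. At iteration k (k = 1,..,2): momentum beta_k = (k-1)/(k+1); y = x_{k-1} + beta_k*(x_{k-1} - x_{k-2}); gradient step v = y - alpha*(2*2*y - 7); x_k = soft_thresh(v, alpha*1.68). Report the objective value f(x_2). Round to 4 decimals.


FISTA on f(x) = 2*x^2 - 7*x + 1.68*|x|
L = 4, alpha = 0.1369
Iteration 1: beta = 0.0, y = 1.5542 + 0.0*(1.5542 - 1.5542) = 1.5542
  grad(y) = -0.7832, v = y - alpha*grad = 1.6614
  prox(v) = soft_thresh(1.6614, 0.23) = 1.4314
Iteration 2: beta = 0.3333, y = 1.4314 + 0.3333*(1.4314 - 1.5542) = 1.3905
  grad(y) = -1.438, v = y - alpha*grad = 1.5874
  prox(v) = soft_thresh(1.5874, 0.23) = 1.3574
f(x_2) = 2*1.3574^2 - 7*1.3574 + 1.68*|1.3574| = -3.5363


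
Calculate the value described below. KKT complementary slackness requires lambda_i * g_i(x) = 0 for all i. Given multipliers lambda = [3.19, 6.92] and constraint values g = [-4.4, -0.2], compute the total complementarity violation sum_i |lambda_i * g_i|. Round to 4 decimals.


KKT complementary slackness check:
lambda_1 * g_1 = 3.19 * -4.4 = -14.036
lambda_2 * g_2 = 6.92 * -0.2 = -1.384
Total violation = 14.036 + 1.384 = 15.42


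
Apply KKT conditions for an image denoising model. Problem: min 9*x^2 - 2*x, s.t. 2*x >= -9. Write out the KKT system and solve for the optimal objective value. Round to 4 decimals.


Step 1: Try lambda = 0 (constraint inactive).
Stationarity: 2*9*x - 2 = 0
x* = 2/(2*9) = 1/9 = 0.1111 (rounded; the exact value 1/9 is used below)
Check constraint: 2*0.1111 = 0.2222 >= -9 -- satisfied.
Step 2: Compute optimal value.
f(x*) = 9*(1/9)^2 - 2*(1/9) = -0.1111


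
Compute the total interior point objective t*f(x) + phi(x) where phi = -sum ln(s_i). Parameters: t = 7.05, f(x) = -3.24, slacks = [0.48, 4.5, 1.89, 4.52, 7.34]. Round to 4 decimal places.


Step 1: Compute log-barrier.
ln values: [-0.734, 1.5041, 0.6366, 1.5085, 1.9933]
phi = -(-0.734 + 1.5041 + 0.6366 + 1.5085 + 1.9933) = -4.9085
Step 2: Compute augmented objective.
t*f(x) = 7.05*-3.24 = -22.842
Total = -22.842 - 4.9085 = -27.7505


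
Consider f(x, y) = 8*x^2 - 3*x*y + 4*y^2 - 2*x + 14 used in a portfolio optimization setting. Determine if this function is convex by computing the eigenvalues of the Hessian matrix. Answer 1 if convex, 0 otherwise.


The Hessian of f(x,y) = 8*x^2 - 3*x*y + 4*y^2 - 2*x + 14 is:
H = [[16, -3], [-3, 8]]
Trace = 16 + 8 = 24
Determinant = 16*8 - (-3)^2 = 119
Discriminant = (24)^2 - 4*119 = 100.0
Eigenvalues: lambda_1 = 7.0, lambda_2 = 17.0
The function is convex.

1


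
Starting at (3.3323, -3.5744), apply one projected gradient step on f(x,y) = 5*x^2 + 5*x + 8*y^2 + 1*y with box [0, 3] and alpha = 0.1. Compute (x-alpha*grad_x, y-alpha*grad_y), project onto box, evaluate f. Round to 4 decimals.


Step 1: Compute gradient at (3.3323, -3.5744).
grad_x = 2*5*3.3323 + 5 = 38.323
grad_y = 2*8*-3.5744 + 1 = -56.1904
Step 2: Gradient step.
x_raw = 3.3323 - 0.1*38.323 = -0.5
y_raw = -3.5744 - 0.1*-56.1904 = 2.0446
Step 3: Project onto [0, 3].
x_proj = clip(-0.5) = 0.0
y_proj = clip(2.0446) = 2.0446
Step 4: Evaluate f.
f(0.0, 2.0446) = 35.4891


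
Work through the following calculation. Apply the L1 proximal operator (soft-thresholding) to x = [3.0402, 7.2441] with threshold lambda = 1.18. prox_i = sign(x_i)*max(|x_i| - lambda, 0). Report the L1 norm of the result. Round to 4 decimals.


Soft-thresholding with lambda = 1.18:
prox(3.0402) = sign(3.0402)*max(|3.0402| - 1.18, 0) = 1.8602
prox(7.2441) = sign(7.2441)*max(|7.2441| - 1.18, 0) = 6.0641
prox(x) = [1.8602, 6.0641]
||prox(x)||_1 = 1.8602 + 6.0641 = 7.9243


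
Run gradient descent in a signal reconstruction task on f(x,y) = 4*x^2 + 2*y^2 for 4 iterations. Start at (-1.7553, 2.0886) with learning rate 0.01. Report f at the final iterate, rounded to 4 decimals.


Gradient descent on f(x,y) = 4*x^2 + 2*y^2.
Starting point: (-1.7553, 2.0886), alpha = 0.01
Step 1: grad_x = 2*4*-1.7553 = -14.0424, grad_y = 2*2*2.0886 = 8.3544
  x_1 = -1.7553 - 0.01*-14.0424 = -1.6149
  y_1 = 2.0886 - 0.01*8.3544 = 2.0051
Step 2: grad_x = 2*4*-1.6149 = -12.919, grad_y = 2*2*2.0051 = 8.0202
  x_2 = -1.6149 - 0.01*-12.919 = -1.4857
  y_2 = 2.0051 - 0.01*8.0202 = 1.9249
Step 3: grad_x = 2*4*-1.4857 = -11.8855, grad_y = 2*2*1.9249 = 7.6994
  x_3 = -1.4857 - 0.01*-11.8855 = -1.3668
  y_3 = 1.9249 - 0.01*7.6994 = 1.8479
Step 4: grad_x = 2*4*-1.3668 = -10.9346, grad_y = 2*2*1.8479 = 7.3914
  x_4 = -1.3668 - 0.01*-10.9346 = -1.2575
  y_4 = 1.8479 - 0.01*7.3914 = 1.7739
f(-1.2575, 1.7739) = 4*(-1.2575)^2 + 2*1.7739^2 = 12.6188


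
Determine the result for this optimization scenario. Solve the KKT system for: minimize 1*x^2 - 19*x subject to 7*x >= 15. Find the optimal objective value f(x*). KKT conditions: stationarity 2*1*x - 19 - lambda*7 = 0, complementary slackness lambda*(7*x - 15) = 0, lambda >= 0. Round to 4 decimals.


Step 1: Try lambda = 0 (constraint inactive).
Stationarity: 2*1*x - 19 = 0
x* = 19/(2*1) = 9.5
Check constraint: 7*9.5 = 66.5 >= 15 -- satisfied.
Step 2: Compute optimal value.
f(x*) = 1*9.5^2 - 19*9.5 = -90.25


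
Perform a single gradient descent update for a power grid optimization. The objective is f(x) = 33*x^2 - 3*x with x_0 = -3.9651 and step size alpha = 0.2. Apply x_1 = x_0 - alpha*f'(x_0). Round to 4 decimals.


We compute the gradient at x_0 and apply the update.
f'(x) = 66*x - 3
f'(-3.9651) = 66*-3.9651 - 3 = -264.6966
x_1 = -3.9651 - 0.2*-264.6966 = 48.9742


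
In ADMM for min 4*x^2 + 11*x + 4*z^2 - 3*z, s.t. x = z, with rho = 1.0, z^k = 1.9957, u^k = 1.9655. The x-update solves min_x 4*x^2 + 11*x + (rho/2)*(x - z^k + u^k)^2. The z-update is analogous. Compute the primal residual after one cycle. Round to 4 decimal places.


ADMM iteration with rho = 1.0, z^k = 1.9957, u^k = 1.9655
Step 1: x-update.
Minimize 4*x^2 + 11*x + (1.0/2)*(x - 1.9957 + 1.9655)^2
FOC: (2*4 + 1.0)*x = -11 + 1.0*(1.9957 - 1.9655)
x^{k+1} = -1.2189
Step 2: z-update.
Minimize 4*z^2 - 3*z + (1.0/2)*(-1.2189 - z + 1.9655)^2
FOC: (2*4 + 1.0)*z = 3 + 1.0*(-1.2189 + 1.9655)
z^{k+1} = 0.4163
Step 3: u-update.
u^{k+1} = 1.9655 - 1.2189 - 0.4163 = 0.3303
Step 4: Primal residual = |-1.2189 - 0.4163| = 1.6352


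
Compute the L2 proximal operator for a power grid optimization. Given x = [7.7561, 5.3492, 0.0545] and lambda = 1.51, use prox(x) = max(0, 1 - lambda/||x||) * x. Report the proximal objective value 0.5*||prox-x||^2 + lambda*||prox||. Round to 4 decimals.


Step 1: Compute ||x||.
||x|| = 9.422
Step 2: Compute scaling factor.
scale = max(0, 1 - 1.51/9.422) = 0.8397
Step 3: prox(x) = [6.5131, 4.4919, 0.0458]
||prox(x)|| = 7.912
Step 4: Proximal objective.
0.5*||prox-x||^2 = 1.1401
lambda*||prox|| = 11.9471
Total = 13.0872


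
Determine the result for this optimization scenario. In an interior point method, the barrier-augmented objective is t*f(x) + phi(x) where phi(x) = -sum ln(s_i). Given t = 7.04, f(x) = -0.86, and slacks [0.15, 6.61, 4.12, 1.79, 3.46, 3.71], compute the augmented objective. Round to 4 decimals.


Step 1: Compute log-barrier.
ln values: [-1.8971, 1.8886, 1.4159, 0.5822, 1.2413, 1.311]
phi = -(-1.8971 + 1.8886 + 1.4159 + 0.5822 + 1.2413 + 1.311) = -4.5418
Step 2: Compute augmented objective.
t*f(x) = 7.04*-0.86 = -6.0544
Total = -6.0544 - 4.5418 = -10.5962


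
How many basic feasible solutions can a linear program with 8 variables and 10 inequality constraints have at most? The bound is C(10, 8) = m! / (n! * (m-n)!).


Each vertex corresponds to some choice of n active constraints out of m, so the number of vertices is at most C(m, n) = m! / (n!(m-n)!).
m = 10, n = 8
Numerator: 10 * 9 * 8 * 7 * 6 * 5 * 4 * 3
Denominator: 8! = 40320
C(10, 8) = 45


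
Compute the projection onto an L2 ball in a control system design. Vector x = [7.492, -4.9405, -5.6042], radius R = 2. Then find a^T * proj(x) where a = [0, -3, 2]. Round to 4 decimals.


Step 1: Compute ||x|| (intermediates to 6 decimals).
||x|| = sqrt(7.492^2 + (-4.9405)^2 + (-5.6042)^2) = 10.580438
Step 2: Project.
Since ||x|| > R, scale = R/||x|| = 2/10.580438 = 0.189028, proj(x) = scale * x
proj(x) = [1.416198, -0.933893, -1.059351]
Step 3: Dot product.
a^T * proj(x) = 0*1.416198 - 3*(-0.933893) + 2*(-1.059351) = 0.683


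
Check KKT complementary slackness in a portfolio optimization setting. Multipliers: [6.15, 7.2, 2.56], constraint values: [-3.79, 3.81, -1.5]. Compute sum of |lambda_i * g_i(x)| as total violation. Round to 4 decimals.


KKT complementary slackness check:
lambda_1 * g_1 = 6.15 * -3.79 = -23.3085
lambda_2 * g_2 = 7.2 * 3.81 = 27.432
lambda_3 * g_3 = 2.56 * -1.5 = -3.84
Total violation = 23.3085 + 27.432 + 3.84 = 54.5805


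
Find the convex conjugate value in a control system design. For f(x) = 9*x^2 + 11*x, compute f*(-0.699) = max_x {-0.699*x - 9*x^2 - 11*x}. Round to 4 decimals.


f*(y) = sup_x {y*x - a*x^2 - b*x} = sup_x {(y-b)*x - a*x^2}
FOC: (y - b) - 2a*x = 0 => x* = (y - b)/(2a)
x* = (-0.699 - 11)/(2*9) = -0.6499
f*(-0.699) = (y-b)^2/(4a) = (-0.699 - 11)^2/(4*9)
= 136.8666/36 = 3.8019


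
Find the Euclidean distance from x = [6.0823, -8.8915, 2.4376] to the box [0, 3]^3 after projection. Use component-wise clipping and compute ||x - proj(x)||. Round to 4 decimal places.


Project each component onto [0, 3].
clip(6.0823) = 3.0, clip(-8.8915) = 0.0, clip(2.4376) = 2.4376
Projection = [3.0, 0.0, 2.4376]
Squared diffs: [9.5006, 79.0588, 0.0]
Distance = sqrt(88.5594) = 9.4106


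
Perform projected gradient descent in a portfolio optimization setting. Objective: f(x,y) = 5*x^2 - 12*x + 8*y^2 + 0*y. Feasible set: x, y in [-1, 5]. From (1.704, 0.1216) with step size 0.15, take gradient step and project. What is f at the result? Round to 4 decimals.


Step 1: Compute gradient at (1.704, 0.1216).
grad_x = 2*5*1.704 - 12 = 5.04
grad_y = 2*8*0.1216 + 0 = 1.9456
Step 2: Gradient step.
x_raw = 1.704 - 0.15*5.04 = 0.948
y_raw = 0.1216 - 0.15*1.9456 = -0.1702
Step 3: Project onto [-1, 5].
x_proj = clip(0.948) = 0.948
y_proj = clip(-0.1702) = -0.1702
Step 4: Evaluate f.
f(0.948, -0.1702) = -6.6506


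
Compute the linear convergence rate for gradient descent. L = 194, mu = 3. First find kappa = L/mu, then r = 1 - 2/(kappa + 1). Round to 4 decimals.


Step 1: Compute the condition number.
kappa = L/mu = 194/3 = 64.6667
Step 2: Compute the convergence rate.
r = 1 - 2/(kappa + 1) = 1 - 2*mu/(L + mu) = (L - mu)/(L + mu) = 191/197 = 0.9695


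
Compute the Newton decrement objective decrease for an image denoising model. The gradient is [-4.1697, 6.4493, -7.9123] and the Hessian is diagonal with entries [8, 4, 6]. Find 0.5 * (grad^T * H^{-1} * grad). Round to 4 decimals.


Step 1: H is diagonal, so H^(-1) * g = [-0.5212, 1.6123, -1.3187].
Step 2: g^T H^(-1) g = sum_i g_i^2 / H_ii
  = (-4.1697)^2/8 + (6.4493)^2/4 + (-7.9123)^2/6
  = 2.1733 + 10.3984 + 10.4341 = 23.0057
Step 3: Objective decrease = 0.5 * g^T H^(-1) g = 11.5029


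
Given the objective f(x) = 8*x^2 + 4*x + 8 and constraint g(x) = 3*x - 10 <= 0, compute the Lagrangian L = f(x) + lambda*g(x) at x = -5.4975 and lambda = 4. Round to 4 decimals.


Step 1: Evaluate f(x).
f(-5.4975) = 8*(-5.4975)^2 + 4*(-5.4975) + 8 = 227.7901
Step 2: Evaluate g(x).
g(-5.4975) = 3*-5.4975 - 10 = -26.4925
Step 3: Compute Lagrangian.
L = 227.7901 + 4*-26.4925 = 121.8201


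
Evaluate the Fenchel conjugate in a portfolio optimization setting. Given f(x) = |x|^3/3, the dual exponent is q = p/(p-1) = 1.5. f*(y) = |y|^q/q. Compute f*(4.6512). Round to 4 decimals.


The conjugate exponent q satisfies 1/p + 1/q = 1.
p = 3, so q = 3/(3 - 1) = 1.5
|y|^q = 4.6512^1.5 = 10.0311
f*(4.6512) = 10.0311 / 1.5 = 6.6874


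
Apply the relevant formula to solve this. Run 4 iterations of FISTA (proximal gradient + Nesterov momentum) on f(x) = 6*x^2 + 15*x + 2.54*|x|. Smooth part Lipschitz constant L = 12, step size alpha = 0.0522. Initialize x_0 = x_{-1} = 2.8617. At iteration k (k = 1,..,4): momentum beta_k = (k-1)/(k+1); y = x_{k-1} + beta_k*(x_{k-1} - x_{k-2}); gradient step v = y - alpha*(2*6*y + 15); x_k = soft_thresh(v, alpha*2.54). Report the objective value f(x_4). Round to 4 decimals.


FISTA on f(x) = 6*x^2 + 15*x + 2.54*|x|
L = 12, alpha = 0.0522
Iteration 1: beta = 0.0, y = 2.8617 + 0.0*(2.8617 - 2.8617) = 2.8617
  grad(y) = 49.3404, v = y - alpha*grad = 0.2861
  prox(v) = soft_thresh(0.2861, 0.1326) = 0.1535
Iteration 2: beta = 0.3333, y = 0.1535 + 0.3333*(0.1535 - 2.8617) = -0.7492
  grad(y) = 6.0099, v = y - alpha*grad = -1.0629
  prox(v) = soft_thresh(-1.0629, 0.1326) = -0.9303
Iteration 3: beta = 0.5, y = -0.9303 + 0.5*(-0.9303 - 0.1535) = -1.4722
  grad(y) = -2.6667, v = y - alpha*grad = -1.333
  prox(v) = soft_thresh(-1.333, 0.1326) = -1.2004
Iteration 4: beta = 0.6, y = -1.2004 + 0.6*(-1.2004 + 0.9303) = -1.3625
  grad(y) = -1.3502, v = y - alpha*grad = -1.292
  prox(v) = soft_thresh(-1.292, 0.1326) = -1.1594
f(x_4) = 6*(-1.1594)^2 + 15*(-1.1594) + 2.54*|-1.1594| = -6.3808


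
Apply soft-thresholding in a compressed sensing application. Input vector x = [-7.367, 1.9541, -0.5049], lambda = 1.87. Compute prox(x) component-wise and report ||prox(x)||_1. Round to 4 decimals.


Soft-thresholding with lambda = 1.87:
prox(-7.367) = sign(-7.367)*max(|-7.367| - 1.87, 0) = -5.497
prox(1.9541) = sign(1.9541)*max(|1.9541| - 1.87, 0) = 0.0841
prox(-0.5049) = sign(-0.5049)*max(|-0.5049| - 1.87, 0) = 0.0
prox(x) = [-5.497, 0.0841, 0.0]
||prox(x)||_1 = 5.497 + 0.0841 + 0.0 = 5.5811


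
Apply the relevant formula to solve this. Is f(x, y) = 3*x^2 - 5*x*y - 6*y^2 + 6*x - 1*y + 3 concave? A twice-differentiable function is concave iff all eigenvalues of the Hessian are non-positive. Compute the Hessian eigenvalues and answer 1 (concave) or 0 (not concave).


The Hessian of f(x,y) = 3*x^2 - 5*x*y - 6*y^2 + 6*x - 1*y + 3 is:
H = [[6, -5], [-5, -12]]
Trace = 6 - 12 = -6
Determinant = 6*-12 - (-5)^2 = -97
Discriminant = (-6)^2 - 4*-97 = 424.0
Eigenvalues: lambda_1 = -13.2956, lambda_2 = 7.2956
The function is not concave.

0


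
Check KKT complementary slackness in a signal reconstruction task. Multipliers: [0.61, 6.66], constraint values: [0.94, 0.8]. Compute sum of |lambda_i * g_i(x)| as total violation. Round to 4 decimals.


KKT complementary slackness check:
lambda_1 * g_1 = 0.61 * 0.94 = 0.5734
lambda_2 * g_2 = 6.66 * 0.8 = 5.328
Total violation = 0.5734 + 5.328 = 5.9014


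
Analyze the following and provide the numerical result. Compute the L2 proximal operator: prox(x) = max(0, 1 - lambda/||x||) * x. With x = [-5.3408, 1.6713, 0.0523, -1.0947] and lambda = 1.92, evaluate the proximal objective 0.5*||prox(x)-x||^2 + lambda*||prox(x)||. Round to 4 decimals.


Step 1: Compute ||x||.
||x|| = 5.7025
Step 2: Compute scaling factor.
scale = max(0, 1 - 1.92/5.7025) = 0.6633
Step 3: prox(x) = [-3.5426, 1.1086, 0.0347, -0.7261]
||prox(x)|| = 3.7825
Step 4: Proximal objective.
0.5*||prox-x||^2 = 1.8432
lambda*||prox|| = 7.2624
Total = 9.1056


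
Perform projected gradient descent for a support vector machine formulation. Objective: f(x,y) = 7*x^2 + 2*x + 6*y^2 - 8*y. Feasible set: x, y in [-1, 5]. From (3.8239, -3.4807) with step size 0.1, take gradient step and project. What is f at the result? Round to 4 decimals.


Step 1: Compute gradient at (3.8239, -3.4807).
grad_x = 2*7*3.8239 + 2 = 55.5346
grad_y = 2*6*-3.4807 - 8 = -49.7684
Step 2: Gradient step.
x_raw = 3.8239 - 0.1*55.5346 = -1.7296
y_raw = -3.4807 - 0.1*-49.7684 = 1.4961
Step 3: Project onto [-1, 5].
x_proj = clip(-1.7296) = -1.0
y_proj = clip(1.4961) = 1.4961
Step 4: Evaluate f.
f(-1.0, 1.4961) = 6.4615


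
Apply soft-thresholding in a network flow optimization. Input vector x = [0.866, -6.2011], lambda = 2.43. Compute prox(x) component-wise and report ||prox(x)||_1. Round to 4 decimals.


Soft-thresholding with lambda = 2.43:
prox(0.866) = sign(0.866)*max(|0.866| - 2.43, 0) = 0.0
prox(-6.2011) = sign(-6.2011)*max(|-6.2011| - 2.43, 0) = -3.7711
prox(x) = [0.0, -3.7711]
||prox(x)||_1 = 0.0 + 3.7711 = 3.7711


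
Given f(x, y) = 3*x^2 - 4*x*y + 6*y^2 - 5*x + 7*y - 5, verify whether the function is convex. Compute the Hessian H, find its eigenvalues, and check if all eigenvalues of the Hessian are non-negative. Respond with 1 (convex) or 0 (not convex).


The Hessian of f(x,y) = 3*x^2 - 4*x*y + 6*y^2 - 5*x + 7*y - 5 is:
H = [[6, -4], [-4, 12]]
Trace = 6 + 12 = 18
Determinant = 6*12 - (-4)^2 = 56
Discriminant = (18)^2 - 4*56 = 100.0
Eigenvalues: lambda_1 = 4.0, lambda_2 = 14.0
The function is convex.

1


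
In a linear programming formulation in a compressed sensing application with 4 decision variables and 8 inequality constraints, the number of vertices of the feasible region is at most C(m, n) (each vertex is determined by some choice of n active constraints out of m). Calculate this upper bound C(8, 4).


Each vertex corresponds to some choice of n active constraints out of m, so the number of vertices is at most C(m, n) = m! / (n!(m-n)!).
m = 8, n = 4
Numerator: 8 * 7 * 6 * 5
Denominator: 4! = 24
C(8, 4) = 70


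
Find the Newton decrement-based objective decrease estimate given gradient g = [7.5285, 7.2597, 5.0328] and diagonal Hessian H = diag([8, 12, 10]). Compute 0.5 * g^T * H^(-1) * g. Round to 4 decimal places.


Step 1: H is diagonal, so H^(-1) * g = [0.9411, 0.605, 0.5033].
Step 2: g^T H^(-1) g = sum_i g_i^2 / H_ii
  = (7.5285)^2/8 + (7.2597)^2/12 + (5.0328)^2/10
  = 7.0848 + 4.3919 + 2.5329 = 14.0096
Step 3: Objective decrease = 0.5 * g^T H^(-1) g = 7.0048


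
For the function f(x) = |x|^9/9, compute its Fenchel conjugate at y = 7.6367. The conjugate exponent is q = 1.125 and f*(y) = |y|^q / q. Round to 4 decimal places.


The conjugate exponent q satisfies 1/p + 1/q = 1.
p = 9, so q = 9/(9 - 1) = 1.125
|y|^q = 7.6367^1.125 = 9.8462
f*(7.6367) = 9.8462 / 1.125 = 8.7522


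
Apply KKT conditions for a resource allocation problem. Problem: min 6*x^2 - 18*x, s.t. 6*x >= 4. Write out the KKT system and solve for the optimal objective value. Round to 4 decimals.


Step 1: Try lambda = 0 (constraint inactive).
Stationarity: 2*6*x - 18 = 0
x* = 18/(2*6) = 1.5
Check constraint: 6*1.5 = 9.0 >= 4 -- satisfied.
Step 2: Compute optimal value.
f(x*) = 6*1.5^2 - 18*1.5 = -13.5


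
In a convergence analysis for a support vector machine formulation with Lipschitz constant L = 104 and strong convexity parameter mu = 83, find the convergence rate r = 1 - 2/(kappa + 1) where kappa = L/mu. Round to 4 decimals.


Step 1: Compute the condition number.
kappa = L/mu = 104/83 = 1.253
Step 2: Compute the convergence rate.
r = 1 - 2/(kappa + 1) = 1 - 2*mu/(L + mu) = (L - mu)/(L + mu) = 21/187 = 0.1123


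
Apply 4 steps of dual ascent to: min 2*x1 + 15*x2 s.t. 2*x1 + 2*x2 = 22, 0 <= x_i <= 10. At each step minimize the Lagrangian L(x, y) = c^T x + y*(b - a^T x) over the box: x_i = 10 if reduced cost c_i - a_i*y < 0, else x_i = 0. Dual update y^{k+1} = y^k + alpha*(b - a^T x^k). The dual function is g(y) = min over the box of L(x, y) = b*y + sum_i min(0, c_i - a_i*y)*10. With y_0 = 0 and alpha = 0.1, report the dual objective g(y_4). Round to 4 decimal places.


Dual ascent for LP: min 2*x1 + 15*x2, 2*x1 + 2*x2 = 22, 0 <= x_i <= 10
Step 1: y^k = 0.0, reduced costs: (2.0, 15.0)
  x^k = (0.0, 0.0), subgradient = b - a^T x = 22.0
  y^{k+1} = 0.0 + 0.1*22.0 = 2.2
Step 2: y^k = 2.2, reduced costs: (-2.4, 10.6)
  x^k = (10.0, 0.0), subgradient = b - a^T x = 2.0
  y^{k+1} = 2.2 + 0.1*2.0 = 2.4
Step 3: y^k = 2.4, reduced costs: (-2.8, 10.2)
  x^k = (10.0, 0.0), subgradient = b - a^T x = 2.0
  y^{k+1} = 2.4 + 0.1*2.0 = 2.6
Step 4: y^k = 2.6, reduced costs: (-3.2, 9.8)
  x^k = (10.0, 0.0), subgradient = b - a^T x = 2.0
  y^{k+1} = 2.6 + 0.1*2.0 = 2.8
Dual objective at y_4 = 2.8: reduced costs (-3.6, 9.4), box minimizer x = (10.0, 0.0)
g(y_4) = b*y + (c1 - a1*y)*x1 + (c2 - a2*y)*x2 = 22*2.8 + (-3.6)*10.0 + 9.4*0.0 = 61.6 - 36.0 + 0.0 = 25.6


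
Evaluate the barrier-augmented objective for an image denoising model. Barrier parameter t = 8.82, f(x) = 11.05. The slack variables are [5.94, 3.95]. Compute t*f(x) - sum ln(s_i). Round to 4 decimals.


Step 1: Compute log-barrier.
ln values: [1.7817, 1.3737]
phi = -(1.7817 + 1.3737) = -3.1554
Step 2: Compute augmented objective.
t*f(x) = 8.82*11.05 = 97.461
Total = 97.461 - 3.1554 = 94.3056


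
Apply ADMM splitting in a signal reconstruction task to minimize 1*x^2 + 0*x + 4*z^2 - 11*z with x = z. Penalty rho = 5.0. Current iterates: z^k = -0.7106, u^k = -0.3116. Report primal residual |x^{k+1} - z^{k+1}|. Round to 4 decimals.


ADMM iteration with rho = 5.0, z^k = -0.7106, u^k = -0.3116
Step 1: x-update.
Minimize 1*x^2 + 0*x + (5.0/2)*(x + 0.7106 - 0.3116)^2
FOC: (2*1 + 5.0)*x = 0 + 5.0*(-0.7106 + 0.3116)
x^{k+1} = -0.285
Step 2: z-update.
Minimize 4*z^2 - 11*z + (5.0/2)*(-0.285 - z - 0.3116)^2
FOC: (2*4 + 5.0)*z = 11 + 5.0*(-0.285 - 0.3116)
z^{k+1} = 0.6167
Step 3: u-update.
u^{k+1} = -0.3116 - 0.285 - 0.6167 = -1.2133
Step 4: Primal residual = |-0.285 - 0.6167| = 0.9017


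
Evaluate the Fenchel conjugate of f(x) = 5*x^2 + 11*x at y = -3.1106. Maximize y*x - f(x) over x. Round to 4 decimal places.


f*(y) = sup_x {y*x - a*x^2 - b*x} = sup_x {(y-b)*x - a*x^2}
FOC: (y - b) - 2a*x = 0 => x* = (y - b)/(2a)
x* = (-3.1106 - 11)/(2*5) = -1.4111
f*(-3.1106) = (y-b)^2/(4a) = (-3.1106 - 11)^2/(4*5)
= 199.109/20 = 9.9555


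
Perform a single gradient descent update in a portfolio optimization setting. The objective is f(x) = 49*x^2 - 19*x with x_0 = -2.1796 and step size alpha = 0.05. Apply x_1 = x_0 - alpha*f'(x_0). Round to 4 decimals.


We compute the gradient at x_0 and apply the update.
f'(x) = 98*x - 19
f'(-2.1796) = 98*-2.1796 - 19 = -232.6008
x_1 = -2.1796 - 0.05*-232.6008 = 9.4504


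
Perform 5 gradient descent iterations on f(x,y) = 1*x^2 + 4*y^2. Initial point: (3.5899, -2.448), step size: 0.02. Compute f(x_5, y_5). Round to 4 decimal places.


Gradient descent on f(x,y) = 1*x^2 + 4*y^2.
Starting point: (3.5899, -2.448), alpha = 0.02
Step 1: grad_x = 2*1*3.5899 = 7.1798, grad_y = 2*4*-2.448 = -19.584
  x_1 = 3.5899 - 0.02*7.1798 = 3.4463
  y_1 = -2.448 - 0.02*-19.584 = -2.0563
Step 2: grad_x = 2*1*3.4463 = 6.8926, grad_y = 2*4*-2.0563 = -16.4506
  x_2 = 3.4463 - 0.02*6.8926 = 3.3085
  y_2 = -2.0563 - 0.02*-16.4506 = -1.7273
Step 3: grad_x = 2*1*3.3085 = 6.6169, grad_y = 2*4*-1.7273 = -13.8185
  x_3 = 3.3085 - 0.02*6.6169 = 3.1761
  y_3 = -1.7273 - 0.02*-13.8185 = -1.4509
Step 4: grad_x = 2*1*3.1761 = 6.3522, grad_y = 2*4*-1.4509 = -11.6075
  x_4 = 3.1761 - 0.02*6.3522 = 3.0491
  y_4 = -1.4509 - 0.02*-11.6075 = -1.2188
Step 5: grad_x = 2*1*3.0491 = 6.0981, grad_y = 2*4*-1.2188 = -9.7503
  x_5 = 3.0491 - 0.02*6.0981 = 2.9271
  y_5 = -1.2188 - 0.02*-9.7503 = -1.0238
f(2.9271, -1.0238) = 1*2.9271^2 + 4*(-1.0238)^2 = 12.7605


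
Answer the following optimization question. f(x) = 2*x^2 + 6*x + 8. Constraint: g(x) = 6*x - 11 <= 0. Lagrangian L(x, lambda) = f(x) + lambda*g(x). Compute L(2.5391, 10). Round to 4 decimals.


Step 1: Evaluate f(x).
f(2.5391) = 2*2.5391^2 + 6*2.5391 + 8 = 36.1287
Step 2: Evaluate g(x).
g(2.5391) = 6*2.5391 - 11 = 4.2346
Step 3: Compute Lagrangian.
L = 36.1287 + 10*4.2346 = 78.4747


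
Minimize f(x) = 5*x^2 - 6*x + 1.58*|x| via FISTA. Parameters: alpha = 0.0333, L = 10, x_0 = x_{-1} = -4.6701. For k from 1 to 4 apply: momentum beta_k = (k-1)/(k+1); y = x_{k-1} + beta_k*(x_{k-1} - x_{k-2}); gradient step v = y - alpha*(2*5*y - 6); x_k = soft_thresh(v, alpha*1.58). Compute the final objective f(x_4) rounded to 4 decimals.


FISTA on f(x) = 5*x^2 - 6*x + 1.58*|x|
L = 10, alpha = 0.0333
Iteration 1: beta = 0.0, y = -4.6701 + 0.0*(-4.6701 + 4.6701) = -4.6701
  grad(y) = -52.701, v = y - alpha*grad = -2.9152
  prox(v) = soft_thresh(-2.9152, 0.0526) = -2.8625
Iteration 2: beta = 0.3333, y = -2.8625 + 0.3333*(-2.8625 + 4.6701) = -2.26
  grad(y) = -28.6002, v = y - alpha*grad = -1.3076
  prox(v) = soft_thresh(-1.3076, 0.0526) = -1.255
Iteration 3: beta = 0.5, y = -1.255 + 0.5*(-1.255 + 2.8625) = -0.4513
  grad(y) = -10.5126, v = y - alpha*grad = -0.1012
  prox(v) = soft_thresh(-0.1012, 0.0526) = -0.0486
Iteration 4: beta = 0.6, y = -0.0486 + 0.6*(-0.0486 + 1.255) = 0.6753
  grad(y) = 0.7529, v = y - alpha*grad = 0.6502
  prox(v) = soft_thresh(0.6502, 0.0526) = 0.5976
f(x_4) = 5*0.5976^2 - 6*0.5976 + 1.58*|0.5976| = -0.8558


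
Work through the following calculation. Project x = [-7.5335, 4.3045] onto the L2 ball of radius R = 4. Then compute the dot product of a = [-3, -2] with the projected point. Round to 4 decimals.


Step 1: Compute ||x|| (intermediates to 6 decimals).
||x|| = sqrt((-7.5335)^2 + 4.3045^2) = 8.67654
Step 2: Project.
Since ||x|| > R, scale = R/||x|| = 4/8.67654 = 0.461013, proj(x) = scale * x
proj(x) = [-3.473041, 1.98443]
Step 3: Dot product.
a^T * proj(x) = -3*(-3.473041) - 2*1.98443 = 6.4503


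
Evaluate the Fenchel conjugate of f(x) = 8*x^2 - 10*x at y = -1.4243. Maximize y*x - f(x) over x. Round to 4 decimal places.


f*(y) = sup_x {y*x - a*x^2 - b*x} = sup_x {(y-b)*x - a*x^2}
FOC: (y - b) - 2a*x = 0 => x* = (y - b)/(2a)
x* = (-1.4243 + 10)/(2*8) = 0.536
f*(-1.4243) = (y-b)^2/(4a) = (-1.4243 + 10)^2/(4*8)
= 73.5426/32 = 2.2982


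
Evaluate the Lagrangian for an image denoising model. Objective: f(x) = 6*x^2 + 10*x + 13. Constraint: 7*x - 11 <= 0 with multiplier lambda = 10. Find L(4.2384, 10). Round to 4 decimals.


Step 1: Evaluate f(x).
f(4.2384) = 6*4.2384^2 + 10*4.2384 + 13 = 163.1682
Step 2: Evaluate g(x).
g(4.2384) = 7*4.2384 - 11 = 18.6688
Step 3: Compute Lagrangian.
L = 163.1682 + 10*18.6688 = 349.8562


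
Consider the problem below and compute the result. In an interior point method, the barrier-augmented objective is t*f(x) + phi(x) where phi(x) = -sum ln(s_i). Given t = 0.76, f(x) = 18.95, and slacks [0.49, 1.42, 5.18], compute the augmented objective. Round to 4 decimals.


Step 1: Compute log-barrier.
ln values: [-0.7133, 0.3507, 1.6448]
phi = -(-0.7133 + 0.3507 + 1.6448) = -1.2821
Step 2: Compute augmented objective.
t*f(x) = 0.76*18.95 = 14.402
Total = 14.402 - 1.2821 = 13.1199


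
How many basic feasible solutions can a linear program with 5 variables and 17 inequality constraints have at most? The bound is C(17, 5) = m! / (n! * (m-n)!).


Each vertex corresponds to some choice of n active constraints out of m, so the number of vertices is at most C(m, n) = m! / (n!(m-n)!).
m = 17, n = 5
Numerator: 17 * 16 * 15 * 14 * 13
Denominator: 5! = 120
C(17, 5) = 6188


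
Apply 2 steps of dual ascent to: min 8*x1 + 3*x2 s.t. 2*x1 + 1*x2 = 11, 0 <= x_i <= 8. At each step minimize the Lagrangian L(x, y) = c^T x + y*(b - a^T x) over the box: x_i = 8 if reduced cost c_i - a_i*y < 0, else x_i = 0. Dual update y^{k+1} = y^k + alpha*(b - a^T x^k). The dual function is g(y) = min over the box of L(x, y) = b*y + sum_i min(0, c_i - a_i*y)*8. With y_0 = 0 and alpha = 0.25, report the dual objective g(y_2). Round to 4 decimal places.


Dual ascent for LP: min 8*x1 + 3*x2, 2*x1 + 1*x2 = 11, 0 <= x_i <= 8
Step 1: y^k = 0.0, reduced costs: (8.0, 3.0)
  x^k = (0.0, 0.0), subgradient = b - a^T x = 11.0
  y^{k+1} = 0.0 + 0.25*11.0 = 2.75
Step 2: y^k = 2.75, reduced costs: (2.5, 0.25)
  x^k = (0.0, 0.0), subgradient = b - a^T x = 11.0
  y^{k+1} = 2.75 + 0.25*11.0 = 5.5
Dual objective at y_2 = 5.5: reduced costs (-3.0, -2.5), box minimizer x = (8.0, 8.0)
g(y_2) = b*y + (c1 - a1*y)*x1 + (c2 - a2*y)*x2 = 11*5.5 + (-3.0)*8.0 + (-2.5)*8.0 = 60.5 - 24.0 - 20.0 = 16.5


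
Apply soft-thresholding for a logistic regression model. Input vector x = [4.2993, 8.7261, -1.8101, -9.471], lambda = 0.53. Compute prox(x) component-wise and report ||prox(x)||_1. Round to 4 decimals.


Soft-thresholding with lambda = 0.53:
prox(4.2993) = sign(4.2993)*max(|4.2993| - 0.53, 0) = 3.7693
prox(8.7261) = sign(8.7261)*max(|8.7261| - 0.53, 0) = 8.1961
prox(-1.8101) = sign(-1.8101)*max(|-1.8101| - 0.53, 0) = -1.2801
prox(-9.471) = sign(-9.471)*max(|-9.471| - 0.53, 0) = -8.941
prox(x) = [3.7693, 8.1961, -1.2801, -8.941]
||prox(x)||_1 = 3.7693 + 8.1961 + 1.2801 + 8.941 = 22.1865


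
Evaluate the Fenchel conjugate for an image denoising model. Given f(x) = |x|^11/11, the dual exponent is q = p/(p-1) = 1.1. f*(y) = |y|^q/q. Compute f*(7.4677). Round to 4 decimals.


The conjugate exponent q satisfies 1/p + 1/q = 1.
p = 11, so q = 11/(11 - 1) = 1.1
|y|^q = 7.4677^1.1 = 9.1307
f*(7.4677) = 9.1307 / 1.1 = 8.3007


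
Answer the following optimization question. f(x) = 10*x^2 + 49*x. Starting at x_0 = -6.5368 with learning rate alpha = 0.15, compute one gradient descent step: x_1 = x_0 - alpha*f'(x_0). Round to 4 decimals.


We compute the gradient at x_0 and apply the update.
f'(x) = 20*x + 49
f'(-6.5368) = 20*-6.5368 + 49 = -81.736
x_1 = -6.5368 - 0.15*-81.736 = 5.7236


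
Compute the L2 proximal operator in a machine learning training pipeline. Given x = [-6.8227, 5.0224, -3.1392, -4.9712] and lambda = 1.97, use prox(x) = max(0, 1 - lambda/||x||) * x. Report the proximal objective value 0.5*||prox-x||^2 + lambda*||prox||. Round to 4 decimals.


Step 1: Compute ||x||.
||x|| = 10.3122
Step 2: Compute scaling factor.
scale = max(0, 1 - 1.97/10.3122) = 0.809
Step 3: prox(x) = [-5.5193, 4.0629, -2.5395, -4.0215]
||prox(x)|| = 8.3422
Step 4: Proximal objective.
0.5*||prox-x||^2 = 1.9405
lambda*||prox|| = 16.4341
Total = 18.3746


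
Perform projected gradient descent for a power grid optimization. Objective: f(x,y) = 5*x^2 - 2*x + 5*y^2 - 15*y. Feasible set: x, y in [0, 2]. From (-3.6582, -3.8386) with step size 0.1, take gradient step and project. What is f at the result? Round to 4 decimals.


Step 1: Compute gradient at (-3.6582, -3.8386).
grad_x = 2*5*-3.6582 - 2 = -38.582
grad_y = 2*5*-3.8386 - 15 = -53.386
Step 2: Gradient step.
x_raw = -3.6582 - 0.1*-38.582 = 0.2
y_raw = -3.8386 - 0.1*-53.386 = 1.5
Step 3: Project onto [0, 2].
x_proj = clip(0.2) = 0.2
y_proj = clip(1.5) = 1.5
Step 4: Evaluate f.
f(0.2, 1.5) = -11.45


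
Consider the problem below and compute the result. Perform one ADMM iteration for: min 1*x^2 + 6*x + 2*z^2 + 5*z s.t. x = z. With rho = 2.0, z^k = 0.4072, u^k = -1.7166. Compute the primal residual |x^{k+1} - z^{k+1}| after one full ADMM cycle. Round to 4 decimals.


ADMM iteration with rho = 2.0, z^k = 0.4072, u^k = -1.7166
Step 1: x-update.
Minimize 1*x^2 + 6*x + (2.0/2)*(x - 0.4072 - 1.7166)^2
FOC: (2*1 + 2.0)*x = -6 + 2.0*(0.4072 + 1.7166)
x^{k+1} = -0.4381
Step 2: z-update.
Minimize 2*z^2 + 5*z + (2.0/2)*(-0.4381 - z - 1.7166)^2
FOC: (2*2 + 2.0)*z = -5 + 2.0*(-0.4381 - 1.7166)
z^{k+1} = -1.5516
Step 3: u-update.
u^{k+1} = -1.7166 - 0.4381 + 1.5516 = -0.6031
Step 4: Primal residual = |-0.4381 + 1.5516| = 1.1135


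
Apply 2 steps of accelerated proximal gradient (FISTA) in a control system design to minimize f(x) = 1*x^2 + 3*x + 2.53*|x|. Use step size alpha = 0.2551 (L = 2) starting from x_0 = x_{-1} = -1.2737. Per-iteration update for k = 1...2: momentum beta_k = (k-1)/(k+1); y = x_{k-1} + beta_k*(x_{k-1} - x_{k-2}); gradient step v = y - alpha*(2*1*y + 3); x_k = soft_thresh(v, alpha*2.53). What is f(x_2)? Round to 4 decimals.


FISTA on f(x) = 1*x^2 + 3*x + 2.53*|x|
L = 2, alpha = 0.2551
Iteration 1: beta = 0.0, y = -1.2737 + 0.0*(-1.2737 + 1.2737) = -1.2737
  grad(y) = 0.4526, v = y - alpha*grad = -1.3892
  prox(v) = soft_thresh(-1.3892, 0.6454) = -0.7438
Iteration 2: beta = 0.3333, y = -0.7438 + 0.3333*(-0.7438 + 1.2737) = -0.5671
  grad(y) = 1.8658, v = y - alpha*grad = -1.0431
  prox(v) = soft_thresh(-1.0431, 0.6454) = -0.3977
f(x_2) = 1*(-0.3977)^2 + 3*(-0.3977) + 2.53*|-0.3977| = -0.0288


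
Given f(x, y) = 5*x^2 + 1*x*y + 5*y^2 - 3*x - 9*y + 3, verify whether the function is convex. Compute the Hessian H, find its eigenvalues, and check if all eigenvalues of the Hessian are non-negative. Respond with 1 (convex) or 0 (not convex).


The Hessian of f(x,y) = 5*x^2 + 1*x*y + 5*y^2 - 3*x - 9*y + 3 is:
H = [[10, 1], [1, 10]]
Trace = 10 + 10 = 20
Determinant = 10*10 - (1)^2 = 99
Discriminant = (20)^2 - 4*99 = 4.0
Eigenvalues: lambda_1 = 9.0, lambda_2 = 11.0
The function is convex.

1


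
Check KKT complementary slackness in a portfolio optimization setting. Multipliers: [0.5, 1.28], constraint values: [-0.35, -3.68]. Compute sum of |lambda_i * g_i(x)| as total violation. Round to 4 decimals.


KKT complementary slackness check:
lambda_1 * g_1 = 0.5 * -0.35 = -0.175
lambda_2 * g_2 = 1.28 * -3.68 = -4.7104
Total violation = 0.175 + 4.7104 = 4.8854


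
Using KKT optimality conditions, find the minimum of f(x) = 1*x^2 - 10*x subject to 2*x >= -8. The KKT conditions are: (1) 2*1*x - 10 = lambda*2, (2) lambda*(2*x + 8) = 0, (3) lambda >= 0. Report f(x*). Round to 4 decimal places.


Step 1: Try lambda = 0 (constraint inactive).
Stationarity: 2*1*x - 10 = 0
x* = 10/(2*1) = 5.0
Check constraint: 2*5.0 = 10.0 >= -8 -- satisfied.
Step 2: Compute optimal value.
f(x*) = 1*5.0^2 - 10*5.0 = -25.0


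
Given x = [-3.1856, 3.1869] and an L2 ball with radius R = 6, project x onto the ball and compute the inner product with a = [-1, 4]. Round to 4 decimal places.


Step 1: Compute ||x|| (intermediates to 6 decimals).
||x|| = sqrt((-3.1856)^2 + 3.1869^2) = 4.506038
Step 2: Project.
Since ||x|| <= R, proj = x (no scaling needed).
proj(x) = [-3.1856, 3.1869]
Step 3: Dot product.
a^T * proj(x) = -1*(-3.1856) + 4*3.1869 = 15.9332


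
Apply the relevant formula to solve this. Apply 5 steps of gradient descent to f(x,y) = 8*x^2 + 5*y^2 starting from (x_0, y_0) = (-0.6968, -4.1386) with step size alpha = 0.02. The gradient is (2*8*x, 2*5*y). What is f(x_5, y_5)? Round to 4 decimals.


Gradient descent on f(x,y) = 8*x^2 + 5*y^2.
Starting point: (-0.6968, -4.1386), alpha = 0.02
Step 1: grad_x = 2*8*-0.6968 = -11.1488, grad_y = 2*5*-4.1386 = -41.386
  x_1 = -0.6968 - 0.02*-11.1488 = -0.4738
  y_1 = -4.1386 - 0.02*-41.386 = -3.3109
Step 2: grad_x = 2*8*-0.4738 = -7.5812, grad_y = 2*5*-3.3109 = -33.1088
  x_2 = -0.4738 - 0.02*-7.5812 = -0.3222
  y_2 = -3.3109 - 0.02*-33.1088 = -2.6487
Step 3: grad_x = 2*8*-0.3222 = -5.1552, grad_y = 2*5*-2.6487 = -26.487
  x_3 = -0.3222 - 0.02*-5.1552 = -0.2191
  y_3 = -2.6487 - 0.02*-26.487 = -2.119
Step 4: grad_x = 2*8*-0.2191 = -3.5055, grad_y = 2*5*-2.119 = -21.1896
  x_4 = -0.2191 - 0.02*-3.5055 = -0.149
  y_4 = -2.119 - 0.02*-21.1896 = -1.6952
Step 5: grad_x = 2*8*-0.149 = -2.3838, grad_y = 2*5*-1.6952 = -16.9517
  x_5 = -0.149 - 0.02*-2.3838 = -0.1013
  y_5 = -1.6952 - 0.02*-16.9517 = -1.3561
f(-0.1013, -1.3561) = 8*(-0.1013)^2 + 5*(-1.3561)^2 = 9.2776


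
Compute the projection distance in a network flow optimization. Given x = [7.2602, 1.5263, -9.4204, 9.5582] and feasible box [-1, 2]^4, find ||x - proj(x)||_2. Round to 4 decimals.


Project each component onto [-1, 2].
clip(7.2602) = 2.0, clip(1.5263) = 1.5263, clip(-9.4204) = -1.0, clip(9.5582) = 2.0
Projection = [2.0, 1.5263, -1.0, 2.0]
Squared diffs: [27.6697, 0.0, 70.9031, 57.1264]
Distance = sqrt(155.6992) = 12.4779
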